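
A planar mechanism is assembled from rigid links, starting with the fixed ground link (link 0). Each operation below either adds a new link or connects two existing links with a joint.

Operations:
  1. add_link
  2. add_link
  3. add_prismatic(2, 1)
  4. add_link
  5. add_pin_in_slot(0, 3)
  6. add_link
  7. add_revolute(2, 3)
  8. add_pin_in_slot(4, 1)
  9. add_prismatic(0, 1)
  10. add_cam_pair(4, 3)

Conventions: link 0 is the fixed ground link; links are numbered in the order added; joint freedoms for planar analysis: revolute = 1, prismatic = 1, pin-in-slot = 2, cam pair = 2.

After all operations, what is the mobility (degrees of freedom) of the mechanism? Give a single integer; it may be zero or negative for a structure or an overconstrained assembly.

L=1 J1=0 J2=0
add link → L=2 J1=0 J2=0
add link → L=3 J1=0 J2=0
P@2,1 dof=1 J1 → L=3 J1=1 J2=0
add link → L=4 J1=1 J2=0
PS@0,3 dof=2 J2 → L=4 J1=1 J2=1
add link → L=5 J1=1 J2=1
R@2,3 dof=1 J1 → L=5 J1=2 J2=1
PS@4,1 dof=2 J2 → L=5 J1=2 J2=2
P@0,1 dof=1 J1 → L=5 J1=3 J2=2
C@4,3 dof=2 J2 → L=5 J1=3 J2=3
M=3(L−1)−2J1−J2=3·4−2·3−3=3

M = 3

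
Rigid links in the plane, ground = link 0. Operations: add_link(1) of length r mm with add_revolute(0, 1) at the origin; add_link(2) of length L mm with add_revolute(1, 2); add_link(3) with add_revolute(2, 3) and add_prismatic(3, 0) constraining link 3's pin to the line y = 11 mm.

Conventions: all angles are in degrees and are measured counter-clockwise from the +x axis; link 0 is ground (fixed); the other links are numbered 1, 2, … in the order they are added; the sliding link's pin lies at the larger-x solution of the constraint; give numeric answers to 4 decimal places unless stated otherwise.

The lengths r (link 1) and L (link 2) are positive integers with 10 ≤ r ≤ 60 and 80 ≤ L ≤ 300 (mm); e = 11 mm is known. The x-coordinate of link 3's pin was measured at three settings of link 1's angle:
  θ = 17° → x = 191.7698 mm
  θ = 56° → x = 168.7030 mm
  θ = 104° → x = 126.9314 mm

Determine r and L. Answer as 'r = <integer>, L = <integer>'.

constraint per measurement: (x − r cos θ)² + (r sin θ − e)² = L²
subtracting the θ₁ and θ₂ equations cancels the r² and L² terms:
r = (x₁² − x₂²) / (2[(x₁cos θ₁ + e sin θ₁) − (x₂cos θ₂ + e sin θ₂)]) = 50.0000 → r = 50
L² = (x₁ − r cos θ₁)² + (r sin θ₁ − e)² = 20736.0101 → L = 144.0000 → L = 144
check at θ₃=104°: x = 126.9314 (printed 126.9314) ✓

r = 50, L = 144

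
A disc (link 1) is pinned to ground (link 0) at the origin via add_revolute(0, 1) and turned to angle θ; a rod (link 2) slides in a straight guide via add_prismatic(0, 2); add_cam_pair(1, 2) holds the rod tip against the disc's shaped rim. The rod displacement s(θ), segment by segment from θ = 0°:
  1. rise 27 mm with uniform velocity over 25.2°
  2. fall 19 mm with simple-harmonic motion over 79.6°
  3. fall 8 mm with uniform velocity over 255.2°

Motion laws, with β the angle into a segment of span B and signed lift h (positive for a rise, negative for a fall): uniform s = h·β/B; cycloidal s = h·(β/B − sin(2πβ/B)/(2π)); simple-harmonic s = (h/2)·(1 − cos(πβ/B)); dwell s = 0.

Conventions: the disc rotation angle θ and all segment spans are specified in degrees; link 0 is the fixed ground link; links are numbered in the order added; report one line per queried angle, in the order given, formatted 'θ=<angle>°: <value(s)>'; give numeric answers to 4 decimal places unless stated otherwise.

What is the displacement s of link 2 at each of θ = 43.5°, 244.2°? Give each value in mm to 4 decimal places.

segment 1 (0° to 25.2°, uniform, h = 27) is passed completely: s = 0.0000 + (27) = 27.0000
θ = 43.5° falls in segment 2 (25.2° to 104.8°, simple-harmonic, h = -19): β = 43.5 − 25.2 = 18.3°, B = 79.6°; Δs = -19/2·(1 − cos(π·0.2299)) = -2.3720; s = 27.0000 − 2.3720 = 24.6280
segment 2 (25.2° to 104.8°, simple-harmonic, h = -19) is passed completely: s = 27.0000 + (-19) = 8.0000
θ = 244.2° falls in segment 3 (104.8° to 360°, uniform, h = -8): β = 244.2 − 104.8 = 139.4°, B = 255.2°; Δs = -8·139.4/255.2 = -4.3699; s = 8.0000 − 4.3699 = 3.6301

θ=43.5°: 24.6280
θ=244.2°: 3.6301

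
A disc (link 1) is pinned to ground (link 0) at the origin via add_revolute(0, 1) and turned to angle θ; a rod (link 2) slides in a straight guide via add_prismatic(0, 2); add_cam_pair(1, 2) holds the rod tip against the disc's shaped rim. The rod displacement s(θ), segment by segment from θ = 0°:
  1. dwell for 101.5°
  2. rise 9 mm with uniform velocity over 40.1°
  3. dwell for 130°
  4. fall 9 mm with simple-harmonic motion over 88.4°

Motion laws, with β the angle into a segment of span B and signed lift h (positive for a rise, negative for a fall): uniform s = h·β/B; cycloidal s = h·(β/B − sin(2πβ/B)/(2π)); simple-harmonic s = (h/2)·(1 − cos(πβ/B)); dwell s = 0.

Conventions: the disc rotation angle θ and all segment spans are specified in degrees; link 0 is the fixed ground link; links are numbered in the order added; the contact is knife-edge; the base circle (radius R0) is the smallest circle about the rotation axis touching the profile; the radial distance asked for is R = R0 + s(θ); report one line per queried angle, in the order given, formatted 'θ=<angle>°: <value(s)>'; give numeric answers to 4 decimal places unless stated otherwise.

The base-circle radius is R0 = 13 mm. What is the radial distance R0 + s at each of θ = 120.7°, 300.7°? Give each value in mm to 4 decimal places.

segment 1 (0° to 101.5°, dwell): s unchanged at 0.0000
θ = 120.7° falls in segment 2 (101.5° to 141.6°, uniform, h = 9): β = 120.7 − 101.5 = 19.2°, B = 40.1°; Δs = 9·19.2/40.1 = 4.3092; s = 0.0000 + 4.3092 = 4.3092
segment 2 (101.5° to 141.6°, uniform, h = 9) is passed completely: s = 0.0000 + (9) = 9.0000
segment 3 (141.6° to 271.6°, dwell): s unchanged at 9.0000
θ = 300.7° falls in segment 4 (271.6° to 360°, simple-harmonic, h = -9): β = 300.7 − 271.6 = 29.1°, B = 88.4°; Δs = -9/2·(1 − cos(π·0.3292)) = -2.1994; s = 9.0000 − 2.1994 = 6.8006
θ=120.7°: R = R0 + s = 13 + 4.3092 = 17.3092
θ=300.7°: R = R0 + s = 13 + 6.8006 = 19.8006

θ=120.7°: 17.3092
θ=300.7°: 19.8006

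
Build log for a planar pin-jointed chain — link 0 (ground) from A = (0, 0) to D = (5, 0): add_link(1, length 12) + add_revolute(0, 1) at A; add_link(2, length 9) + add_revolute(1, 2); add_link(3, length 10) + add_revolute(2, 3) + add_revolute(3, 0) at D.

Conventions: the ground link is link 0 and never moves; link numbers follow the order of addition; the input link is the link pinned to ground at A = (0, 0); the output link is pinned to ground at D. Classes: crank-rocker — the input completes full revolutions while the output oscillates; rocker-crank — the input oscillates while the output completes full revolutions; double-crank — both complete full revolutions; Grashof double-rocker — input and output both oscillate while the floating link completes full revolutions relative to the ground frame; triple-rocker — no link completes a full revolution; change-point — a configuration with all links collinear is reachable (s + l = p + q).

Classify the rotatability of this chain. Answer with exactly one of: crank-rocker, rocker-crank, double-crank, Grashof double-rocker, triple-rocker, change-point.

lengths: ground=5, input=12, coupler=9, output=10
sorted: s=5 (shortest), l=12 (longest), p+q=19
s + l = 17 vs p + q = 19
s + l < p + q (Grashof) with shortest = ground link → double-crank

double-crank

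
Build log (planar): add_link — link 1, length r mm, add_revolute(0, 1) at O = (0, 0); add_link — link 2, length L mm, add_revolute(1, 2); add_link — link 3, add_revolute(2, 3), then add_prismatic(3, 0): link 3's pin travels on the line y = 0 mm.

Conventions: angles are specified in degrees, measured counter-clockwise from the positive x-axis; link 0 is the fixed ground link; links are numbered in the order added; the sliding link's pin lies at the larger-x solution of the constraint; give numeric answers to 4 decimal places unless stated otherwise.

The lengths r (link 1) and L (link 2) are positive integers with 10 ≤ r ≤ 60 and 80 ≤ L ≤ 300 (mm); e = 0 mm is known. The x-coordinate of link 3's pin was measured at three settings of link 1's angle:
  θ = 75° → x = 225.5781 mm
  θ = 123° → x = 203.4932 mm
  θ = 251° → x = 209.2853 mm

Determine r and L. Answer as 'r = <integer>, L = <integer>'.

constraint per measurement: (x − r cos θ)² + (r sin θ − e)² = L²
subtracting the θ₁ and θ₂ equations cancels the r² and L² terms:
r = (x₁² − x₂²) / (2[(x₁cos θ₁ + e sin θ₁) − (x₂cos θ₂ + e sin θ₂)]) = 28.0000 → r = 28
L² = (x₁ − r cos θ₁)² + (r sin θ₁ − e)² = 48399.9803 → L = 220.0000 → L = 220
check at θ₃=251°: x = 209.2853 (printed 209.2853) ✓

r = 28, L = 220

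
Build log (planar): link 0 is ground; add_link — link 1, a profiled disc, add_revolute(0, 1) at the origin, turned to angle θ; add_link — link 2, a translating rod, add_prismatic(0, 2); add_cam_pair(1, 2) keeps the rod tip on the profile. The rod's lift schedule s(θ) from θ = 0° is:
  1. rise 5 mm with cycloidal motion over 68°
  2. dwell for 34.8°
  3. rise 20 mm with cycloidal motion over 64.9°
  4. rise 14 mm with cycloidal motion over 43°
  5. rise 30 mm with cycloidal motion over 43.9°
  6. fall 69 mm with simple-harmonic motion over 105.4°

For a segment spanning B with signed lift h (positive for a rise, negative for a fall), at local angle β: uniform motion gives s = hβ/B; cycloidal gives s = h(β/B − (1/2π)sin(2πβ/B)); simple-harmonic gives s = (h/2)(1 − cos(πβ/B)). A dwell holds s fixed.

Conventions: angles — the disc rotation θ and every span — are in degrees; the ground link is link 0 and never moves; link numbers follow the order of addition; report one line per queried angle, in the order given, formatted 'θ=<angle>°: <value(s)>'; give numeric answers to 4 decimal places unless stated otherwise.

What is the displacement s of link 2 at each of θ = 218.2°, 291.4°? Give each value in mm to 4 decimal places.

seg 1 [0°–68°] cycloidal, h=5: full span → s += 5 → s = 5.0000
seg 2 [68°–102.8°] dwell: s stays 5.0000
seg 3 [102.8°–167.7°] cycloidal, h=20: full span → s += 20 → s = 25.0000
seg 4 [167.7°–210.7°] cycloidal, h=14: full span → s += 14 → s = 39.0000
seg 5 [210.7°–254.6°] cycloidal, h=30: θ=218.2° here. β=7.5, B=43.9. 30·(0.1708 − sin(2π·0.1708)/(2π)) = 0.9291 → s = 39.9291
seg 5 [210.7°–254.6°] cycloidal, h=30: full span → s += 30 → s = 69.0000
seg 6 [254.6°–360°] simple-harmonic, h=-69: θ=291.4° here. β=36.8, B=105.4. -69/2·(1 − cos(π·0.3491)) = -18.7549 → s = 50.2451

θ=218.2°: 39.9291
θ=291.4°: 50.2451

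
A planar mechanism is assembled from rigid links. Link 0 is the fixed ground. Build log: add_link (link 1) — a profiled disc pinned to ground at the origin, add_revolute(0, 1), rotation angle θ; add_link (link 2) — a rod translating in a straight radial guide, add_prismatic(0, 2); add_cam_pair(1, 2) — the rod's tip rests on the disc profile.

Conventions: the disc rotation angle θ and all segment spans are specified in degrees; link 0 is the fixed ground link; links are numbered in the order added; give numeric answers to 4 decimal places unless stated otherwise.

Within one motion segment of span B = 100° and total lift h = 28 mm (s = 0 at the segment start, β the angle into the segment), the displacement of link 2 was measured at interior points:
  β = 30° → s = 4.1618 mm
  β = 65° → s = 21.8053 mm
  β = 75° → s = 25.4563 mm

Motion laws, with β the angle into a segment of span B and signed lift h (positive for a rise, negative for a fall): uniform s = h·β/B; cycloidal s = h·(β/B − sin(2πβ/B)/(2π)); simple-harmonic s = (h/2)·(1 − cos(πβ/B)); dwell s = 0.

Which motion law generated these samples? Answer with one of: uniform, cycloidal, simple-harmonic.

candidates at β/B = r: uniform s = h·r (linear in β); cycloidal s = h·(r − sin(2πr)/(2π)); simple-harmonic s = (h/2)(1 − cos(πr))
β=30°: printed 4.1618 | uniform 8.4000, cycloidal 4.1618, simple-harmonic 5.7710
β=65°: printed 21.8053 | uniform 18.2000, cycloidal 21.8053, simple-harmonic 20.3559
β=75°: printed 25.4563 | uniform 21.0000, cycloidal 25.4563, simple-harmonic 23.8995
only one law matches every sample → cycloidal

cycloidal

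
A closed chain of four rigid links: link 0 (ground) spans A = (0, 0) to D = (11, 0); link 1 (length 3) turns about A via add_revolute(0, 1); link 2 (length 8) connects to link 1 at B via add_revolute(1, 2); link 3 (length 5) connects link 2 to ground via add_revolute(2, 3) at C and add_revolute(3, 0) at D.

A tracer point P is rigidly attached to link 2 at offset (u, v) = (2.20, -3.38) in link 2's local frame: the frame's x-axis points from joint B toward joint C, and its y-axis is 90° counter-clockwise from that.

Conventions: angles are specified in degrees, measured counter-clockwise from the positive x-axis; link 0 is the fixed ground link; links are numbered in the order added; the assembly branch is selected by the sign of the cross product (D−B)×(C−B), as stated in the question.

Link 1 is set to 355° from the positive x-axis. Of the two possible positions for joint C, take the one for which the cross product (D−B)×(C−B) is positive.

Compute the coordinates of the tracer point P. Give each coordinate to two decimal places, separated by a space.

A=(0,0), D=(11.00,0)
B = A + 3.00·(cos355°, sin355°) = (2.9886, -0.2615)
|BD| = 8.0157
circle(B,8.00) ∩ circle(D,5.00): a=6.4406, h=4.7454
  candidates: C₊=(9.2709,4.6915) cross=38.038; C₋=(9.5805,-4.7943) cross=-38.038
  branch + wants cross > 0 → take C=(9.2709,4.6915) (cross=38.038)
ex = (C−B)/|BC| = (0.7853,0.6191); ey = (-0.6191,0.7853)
P = B + 2.20·ex + -3.38·ey = (6.8089,-1.5537)

6.81 -1.55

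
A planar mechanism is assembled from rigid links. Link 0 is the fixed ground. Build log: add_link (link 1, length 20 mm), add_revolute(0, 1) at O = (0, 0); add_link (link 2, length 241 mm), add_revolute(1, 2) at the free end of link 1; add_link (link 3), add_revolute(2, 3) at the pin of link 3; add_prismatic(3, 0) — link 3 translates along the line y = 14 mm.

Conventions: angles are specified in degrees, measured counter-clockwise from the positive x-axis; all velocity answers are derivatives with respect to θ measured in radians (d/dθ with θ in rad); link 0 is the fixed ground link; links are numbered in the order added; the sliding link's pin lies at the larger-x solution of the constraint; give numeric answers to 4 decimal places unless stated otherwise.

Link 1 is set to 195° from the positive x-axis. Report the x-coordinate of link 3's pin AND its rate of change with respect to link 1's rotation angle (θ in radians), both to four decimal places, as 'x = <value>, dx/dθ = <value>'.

geometry: r = 20 mm, L = 241 mm, e = 14 mm
crank pin P = (r cos θ, r sin θ) = (-19.318517, -5.176381)
h = r sin θ − e = -5.176381 − 14 = -19.176381
x = r cos θ + √(L² − h²) = -19.318517 + 240.235856 = 220.917339
dx/dθ = −r sin θ − h·r cos θ/√(L² − h²) (θ in radians; h = -19.176381) = 3.634316

x = 220.9173, dx/dθ = 3.6343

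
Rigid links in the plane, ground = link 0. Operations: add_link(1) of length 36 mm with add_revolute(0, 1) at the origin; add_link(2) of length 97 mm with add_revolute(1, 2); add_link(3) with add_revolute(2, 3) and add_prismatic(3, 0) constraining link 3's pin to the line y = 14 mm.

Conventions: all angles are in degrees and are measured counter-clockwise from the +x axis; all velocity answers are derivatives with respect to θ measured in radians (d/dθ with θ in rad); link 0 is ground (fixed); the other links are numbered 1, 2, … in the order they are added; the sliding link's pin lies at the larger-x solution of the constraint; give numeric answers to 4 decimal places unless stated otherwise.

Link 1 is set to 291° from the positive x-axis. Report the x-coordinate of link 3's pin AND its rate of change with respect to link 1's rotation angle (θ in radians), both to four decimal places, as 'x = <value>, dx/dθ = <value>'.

geometry: r = 36 mm, L = 97 mm, e = 14 mm
crank pin P = (r cos θ, r sin θ) = (12.901246, -33.608895)
h = r sin θ − e = -33.608895 − 14 = -47.608895
x = r cos θ + √(L² − h²) = 12.901246 + 84.512680 = 97.413926
dx/dθ = −r sin θ − h·r cos θ/√(L² − h²) (θ in radians; h = -47.608895) = 40.876610

x = 97.4139, dx/dθ = 40.8766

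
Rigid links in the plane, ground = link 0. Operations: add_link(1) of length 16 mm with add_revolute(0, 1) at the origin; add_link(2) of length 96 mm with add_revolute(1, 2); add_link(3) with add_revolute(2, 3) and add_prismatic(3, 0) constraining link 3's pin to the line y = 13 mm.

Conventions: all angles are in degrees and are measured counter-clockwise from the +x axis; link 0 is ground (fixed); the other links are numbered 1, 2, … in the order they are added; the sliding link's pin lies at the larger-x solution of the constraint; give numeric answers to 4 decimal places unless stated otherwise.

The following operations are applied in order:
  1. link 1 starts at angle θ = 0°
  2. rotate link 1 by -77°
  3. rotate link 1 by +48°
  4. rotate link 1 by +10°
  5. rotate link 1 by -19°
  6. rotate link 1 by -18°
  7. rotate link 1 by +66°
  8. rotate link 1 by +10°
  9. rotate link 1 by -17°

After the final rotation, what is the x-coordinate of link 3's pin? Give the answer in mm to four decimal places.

geometry: r = 16 mm, L = 96 mm, e = 13 mm; θ starts at 0°
rotate link 1 by -77°: θ ← 0° -77° = -77°
rotate link 1 by +48°: θ ← -77° +48° = -29°
rotate link 1 by +10°: θ ← -29° +10° = -19°
rotate link 1 by -19°: θ ← -19° -19° = -38°
rotate link 1 by -18°: θ ← -38° -18° = -56°
rotate link 1 by +66°: θ ← -56° +66° = 10°
rotate link 1 by +10°: θ ← 10° +10° = 20°
rotate link 1 by -17°: θ ← 20° -17° = 3°
crank pin P = (r cos θ, r sin θ) = (15.978073, 0.837375)
h = r sin θ − e = 0.837375 − 13 = -12.162625
x = r cos θ + √(L² − h²) = 15.978073 + 95.226417 = 111.204490

111.2045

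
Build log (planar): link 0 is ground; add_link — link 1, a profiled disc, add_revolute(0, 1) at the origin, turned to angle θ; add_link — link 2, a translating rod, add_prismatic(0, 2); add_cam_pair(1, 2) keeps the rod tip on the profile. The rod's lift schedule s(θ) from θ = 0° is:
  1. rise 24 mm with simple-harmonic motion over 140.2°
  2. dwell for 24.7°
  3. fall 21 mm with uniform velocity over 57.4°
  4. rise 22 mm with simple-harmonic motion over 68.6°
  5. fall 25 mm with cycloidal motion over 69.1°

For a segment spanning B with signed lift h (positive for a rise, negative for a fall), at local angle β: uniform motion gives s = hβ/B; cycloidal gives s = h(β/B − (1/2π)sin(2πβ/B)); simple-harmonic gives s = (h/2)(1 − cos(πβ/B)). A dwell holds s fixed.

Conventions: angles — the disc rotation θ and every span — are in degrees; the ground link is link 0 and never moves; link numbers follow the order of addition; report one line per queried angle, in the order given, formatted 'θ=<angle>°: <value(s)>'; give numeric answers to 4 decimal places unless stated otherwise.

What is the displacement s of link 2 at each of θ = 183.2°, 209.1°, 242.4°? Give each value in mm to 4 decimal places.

seg 1 [0°–140.2°] simple-harmonic, h=24: full span → s += 24 → s = 24.0000
seg 2 [140.2°–164.9°] dwell: s stays 24.0000
seg 3 [164.9°–222.3°] uniform, h=-21: θ=183.2° here. β=18.3, B=57.4. -21·18.3/57.4 = -6.6951 → s = 17.3049
seg 3 [164.9°–222.3°] uniform, h=-21: θ=209.1° here. β=44.2, B=57.4. -21·44.2/57.4 = -16.1707 → s = 7.8293
seg 3 [164.9°–222.3°] uniform, h=-21: full span → s += -21 → s = 3.0000
seg 4 [222.3°–290.9°] simple-harmonic, h=22: θ=242.4° here. β=20.1, B=68.6. 22/2·(1 − cos(π·0.2930)) = 4.3403 → s = 7.3403

θ=183.2°: 17.3049
θ=209.1°: 7.8293
θ=242.4°: 7.3403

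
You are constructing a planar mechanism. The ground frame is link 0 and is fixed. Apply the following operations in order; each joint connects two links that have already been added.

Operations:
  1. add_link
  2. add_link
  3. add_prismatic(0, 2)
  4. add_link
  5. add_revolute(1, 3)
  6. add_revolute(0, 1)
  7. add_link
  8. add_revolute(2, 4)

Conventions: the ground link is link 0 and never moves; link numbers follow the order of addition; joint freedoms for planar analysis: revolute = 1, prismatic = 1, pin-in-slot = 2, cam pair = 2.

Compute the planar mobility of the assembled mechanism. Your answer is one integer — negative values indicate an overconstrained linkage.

L=1 J1=0 J2=0
add link → L=2 J1=0 J2=0
add link → L=3 J1=0 J2=0
P@0,2 dof=1 J1 → L=3 J1=1 J2=0
add link → L=4 J1=1 J2=0
R@1,3 dof=1 J1 → L=4 J1=2 J2=0
R@0,1 dof=1 J1 → L=4 J1=3 J2=0
add link → L=5 J1=3 J2=0
R@2,4 dof=1 J1 → L=5 J1=4 J2=0
M=3(L−1)−2J1−J2=3·4−2·4−0=4

M = 4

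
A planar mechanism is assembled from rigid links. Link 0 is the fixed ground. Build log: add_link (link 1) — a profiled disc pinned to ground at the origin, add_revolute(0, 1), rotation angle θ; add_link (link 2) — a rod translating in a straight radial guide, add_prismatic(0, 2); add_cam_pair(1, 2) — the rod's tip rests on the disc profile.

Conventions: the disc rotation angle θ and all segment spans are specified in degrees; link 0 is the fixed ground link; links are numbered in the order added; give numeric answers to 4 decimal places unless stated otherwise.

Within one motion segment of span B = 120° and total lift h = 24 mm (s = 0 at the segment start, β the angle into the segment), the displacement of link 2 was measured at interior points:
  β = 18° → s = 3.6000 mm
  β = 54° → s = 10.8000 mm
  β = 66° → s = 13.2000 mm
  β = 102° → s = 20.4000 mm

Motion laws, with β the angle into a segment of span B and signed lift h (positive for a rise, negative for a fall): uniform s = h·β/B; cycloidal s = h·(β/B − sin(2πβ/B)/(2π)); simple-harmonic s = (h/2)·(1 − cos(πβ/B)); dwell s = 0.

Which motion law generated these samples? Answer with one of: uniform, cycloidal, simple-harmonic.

candidates at β/B = r: uniform s = h·r (linear in β); cycloidal s = h·(r − sin(2πr)/(2π)); simple-harmonic s = (h/2)(1 − cos(πr))
β=18°: printed 3.6000 | uniform 3.6000, cycloidal 0.5098, simple-harmonic 1.3079
β=54°: printed 10.8000 | uniform 10.8000, cycloidal 9.6196, simple-harmonic 10.1228
β=66°: printed 13.2000 | uniform 13.2000, cycloidal 14.3804, simple-harmonic 13.8772
β=102°: printed 20.4000 | uniform 20.4000, cycloidal 23.4902, simple-harmonic 22.6921
only one law matches every sample → uniform

uniform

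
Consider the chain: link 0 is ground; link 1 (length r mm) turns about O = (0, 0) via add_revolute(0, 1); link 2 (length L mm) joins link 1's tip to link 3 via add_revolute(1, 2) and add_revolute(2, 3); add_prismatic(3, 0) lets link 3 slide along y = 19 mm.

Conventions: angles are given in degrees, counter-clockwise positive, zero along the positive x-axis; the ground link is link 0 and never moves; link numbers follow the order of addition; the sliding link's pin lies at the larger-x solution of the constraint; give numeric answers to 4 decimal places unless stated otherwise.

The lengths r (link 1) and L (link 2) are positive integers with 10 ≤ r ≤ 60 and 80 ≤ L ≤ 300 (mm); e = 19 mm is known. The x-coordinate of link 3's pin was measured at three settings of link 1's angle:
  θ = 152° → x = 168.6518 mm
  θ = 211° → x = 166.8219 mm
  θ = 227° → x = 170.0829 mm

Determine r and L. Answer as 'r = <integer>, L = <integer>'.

constraint per measurement: (x − r cos θ)² + (r sin θ − e)² = L²
subtracting the θ₁ and θ₂ equations cancels the r² and L² terms:
r = (x₁² − x₂²) / (2[(x₁cos θ₁ + e sin θ₁) − (x₂cos θ₂ + e sin θ₂)]) = 24.0000 → r = 24
L² = (x₁ − r cos θ₁)² + (r sin θ₁ − e)² = 36099.9852 → L = 190.0000 → L = 190
check at θ₃=227°: x = 170.0829 (printed 170.0829) ✓

r = 24, L = 190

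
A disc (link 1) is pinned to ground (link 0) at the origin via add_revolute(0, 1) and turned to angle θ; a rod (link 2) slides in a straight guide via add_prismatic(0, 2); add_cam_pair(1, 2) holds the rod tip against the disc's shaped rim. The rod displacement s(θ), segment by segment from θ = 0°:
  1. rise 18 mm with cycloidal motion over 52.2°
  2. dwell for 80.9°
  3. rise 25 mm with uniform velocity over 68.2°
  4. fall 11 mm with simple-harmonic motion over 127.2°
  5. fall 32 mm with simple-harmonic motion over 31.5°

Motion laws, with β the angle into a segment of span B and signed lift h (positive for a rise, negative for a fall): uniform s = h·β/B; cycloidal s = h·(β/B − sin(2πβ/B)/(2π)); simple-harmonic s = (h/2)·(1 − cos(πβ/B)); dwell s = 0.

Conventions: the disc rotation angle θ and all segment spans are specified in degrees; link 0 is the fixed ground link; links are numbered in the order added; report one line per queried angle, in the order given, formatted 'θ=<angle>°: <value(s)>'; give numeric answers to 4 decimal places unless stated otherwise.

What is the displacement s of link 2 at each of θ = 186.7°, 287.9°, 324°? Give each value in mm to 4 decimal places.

segment 1 (0° to 52.2°, cycloidal, h = 18) is passed completely: s = 0.0000 + (18) = 18.0000
segment 2 (52.2° to 133.1°, dwell): s unchanged at 18.0000
θ = 186.7° falls in segment 3 (133.1° to 201.3°, uniform, h = 25): β = 186.7 − 133.1 = 53.6°, B = 68.2°; Δs = 25·53.6/68.2 = 19.6481; s = 18.0000 + 19.6481 = 37.6481
segment 3 (133.1° to 201.3°, uniform, h = 25) is passed completely: s = 18.0000 + (25) = 43.0000
θ = 287.9° falls in segment 4 (201.3° to 328.5°, simple-harmonic, h = -11): β = 287.9 − 201.3 = 86.6°, B = 127.2°; Δs = -11/2·(1 − cos(π·0.6808)) = -8.4590; s = 43.0000 − 8.4590 = 34.5410
θ = 324° falls in segment 4 (201.3° to 328.5°, simple-harmonic, h = -11): β = 324 − 201.3 = 122.7°, B = 127.2°; Δs = -11/2·(1 − cos(π·0.9646)) = -10.9661; s = 43.0000 − 10.9661 = 32.0339

θ=186.7°: 37.6481
θ=287.9°: 34.5410
θ=324°: 32.0339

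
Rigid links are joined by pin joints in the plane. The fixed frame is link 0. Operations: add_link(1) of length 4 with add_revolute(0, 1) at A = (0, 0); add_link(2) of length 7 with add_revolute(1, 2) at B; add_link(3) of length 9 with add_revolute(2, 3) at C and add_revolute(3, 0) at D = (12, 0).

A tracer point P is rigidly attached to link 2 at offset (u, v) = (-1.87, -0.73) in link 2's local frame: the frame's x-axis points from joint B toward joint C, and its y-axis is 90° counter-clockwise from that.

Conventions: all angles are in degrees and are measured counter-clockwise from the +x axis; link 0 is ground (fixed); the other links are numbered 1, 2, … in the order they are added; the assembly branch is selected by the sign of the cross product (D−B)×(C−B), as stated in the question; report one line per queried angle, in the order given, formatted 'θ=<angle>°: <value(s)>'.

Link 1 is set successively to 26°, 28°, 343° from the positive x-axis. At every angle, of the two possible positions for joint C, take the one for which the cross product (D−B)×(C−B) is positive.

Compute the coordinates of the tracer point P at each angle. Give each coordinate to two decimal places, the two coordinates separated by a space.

A=(0,0), D=(12.00,0)
θ=26°: B = A + 4.00·(cos26°, sin26°) = (3.5952, 1.7535)
θ=26°: |BD| = 8.5858
θ=26°: circle(B,7.00) ∩ circle(D,9.00): a=2.4293, h=6.5649
θ=26°:   candidates: C₊=(7.3141,7.6839) cross=56.365; C₋=(4.6326,-5.1692) cross=-56.365
θ=26°:   branch + wants cross > 0 → take C=(7.3141,7.6839) (cross=56.365)
θ=26°: ex = (C−B)/|BC| = (0.5313,0.8472); ey = (-0.8472,0.5313)
θ=26°: P = B + -1.87·ex + -0.73·ey = (3.2202,-0.2186)
θ=28°: B = A + 4.00·(cos28°, sin28°) = (3.5318, 1.8779)
θ=28°: |BD| = 8.6739
θ=28°: circle(B,7.00) ∩ circle(D,9.00): a=2.4924, h=6.5413
θ=28°:   candidates: C₊=(7.3812,7.7244) cross=56.738; C₋=(4.5489,-5.0478) cross=-56.738
θ=28°:   branch + wants cross > 0 → take C=(7.3812,7.7244) (cross=56.738)
θ=28°: ex = (C−B)/|BC| = (0.5499,0.8352); ey = (-0.8352,0.5499)
θ=28°: P = B + -1.87·ex + -0.73·ey = (3.1132,-0.0854)
θ=343°: B = A + 4.00·(cos343°, sin343°) = (3.8252, -1.1695)
θ=343°: |BD| = 8.2580
θ=343°: circle(B,7.00) ∩ circle(D,9.00): a=2.1915, h=6.6481
θ=343°:   candidates: C₊=(5.0531,5.7220) cross=54.900; C₋=(6.9361,-7.4402) cross=-54.900
θ=343°:   branch + wants cross > 0 → take C=(5.0531,5.7220) (cross=54.900)
θ=343°: ex = (C−B)/|BC| = (0.1754,0.9845); ey = (-0.9845,0.1754)
θ=343°: P = B + -1.87·ex + -0.73·ey = (4.2159,-3.1385)

θ=26°: 3.22 -0.22
θ=28°: 3.11 -0.09
θ=343°: 4.22 -3.14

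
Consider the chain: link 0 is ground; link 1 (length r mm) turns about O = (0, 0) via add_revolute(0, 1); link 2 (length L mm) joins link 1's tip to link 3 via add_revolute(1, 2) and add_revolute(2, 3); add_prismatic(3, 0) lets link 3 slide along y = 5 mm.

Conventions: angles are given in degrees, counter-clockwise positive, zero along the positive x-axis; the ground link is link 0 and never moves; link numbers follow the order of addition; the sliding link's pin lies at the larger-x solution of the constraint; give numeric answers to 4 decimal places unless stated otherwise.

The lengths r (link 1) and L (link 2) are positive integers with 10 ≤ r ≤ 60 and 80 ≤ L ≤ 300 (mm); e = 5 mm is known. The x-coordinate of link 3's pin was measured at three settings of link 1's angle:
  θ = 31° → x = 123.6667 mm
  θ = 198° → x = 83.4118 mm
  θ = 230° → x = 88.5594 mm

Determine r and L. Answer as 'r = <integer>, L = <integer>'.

constraint per measurement: (x − r cos θ)² + (r sin θ − e)² = L²
subtracting the θ₁ and θ₂ equations cancels the r² and L² terms:
r = (x₁² − x₂²) / (2[(x₁cos θ₁ + e sin θ₁) − (x₂cos θ₂ + e sin θ₂)]) = 22.0000 → r = 22
L² = (x₁ − r cos θ₁)² + (r sin θ₁ − e)² = 11025.0100 → L = 105.0000 → L = 105
check at θ₃=230°: x = 88.5594 (printed 88.5594) ✓

r = 22, L = 105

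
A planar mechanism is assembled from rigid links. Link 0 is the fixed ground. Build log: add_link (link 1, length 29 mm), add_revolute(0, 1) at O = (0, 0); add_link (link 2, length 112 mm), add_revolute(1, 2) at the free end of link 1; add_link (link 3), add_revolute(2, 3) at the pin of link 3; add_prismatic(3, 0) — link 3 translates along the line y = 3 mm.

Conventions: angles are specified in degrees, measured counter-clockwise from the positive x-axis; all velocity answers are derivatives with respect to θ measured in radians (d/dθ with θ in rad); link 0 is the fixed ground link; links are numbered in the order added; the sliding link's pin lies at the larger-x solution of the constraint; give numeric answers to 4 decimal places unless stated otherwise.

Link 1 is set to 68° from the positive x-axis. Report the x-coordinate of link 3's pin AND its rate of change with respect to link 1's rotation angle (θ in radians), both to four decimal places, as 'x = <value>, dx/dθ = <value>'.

geometry: r = 29 mm, L = 112 mm, e = 3 mm
crank pin P = (r cos θ, r sin θ) = (10.863591, 26.888332)
h = r sin θ − e = 26.888332 − 3 = 23.888332
x = r cos θ + √(L² − h²) = 10.863591 + 109.422793 = 120.286384
dx/dθ = −r sin θ − h·r cos θ/√(L² − h²) (θ in radians; h = 23.888332) = -29.259986

x = 120.2864, dx/dθ = -29.2600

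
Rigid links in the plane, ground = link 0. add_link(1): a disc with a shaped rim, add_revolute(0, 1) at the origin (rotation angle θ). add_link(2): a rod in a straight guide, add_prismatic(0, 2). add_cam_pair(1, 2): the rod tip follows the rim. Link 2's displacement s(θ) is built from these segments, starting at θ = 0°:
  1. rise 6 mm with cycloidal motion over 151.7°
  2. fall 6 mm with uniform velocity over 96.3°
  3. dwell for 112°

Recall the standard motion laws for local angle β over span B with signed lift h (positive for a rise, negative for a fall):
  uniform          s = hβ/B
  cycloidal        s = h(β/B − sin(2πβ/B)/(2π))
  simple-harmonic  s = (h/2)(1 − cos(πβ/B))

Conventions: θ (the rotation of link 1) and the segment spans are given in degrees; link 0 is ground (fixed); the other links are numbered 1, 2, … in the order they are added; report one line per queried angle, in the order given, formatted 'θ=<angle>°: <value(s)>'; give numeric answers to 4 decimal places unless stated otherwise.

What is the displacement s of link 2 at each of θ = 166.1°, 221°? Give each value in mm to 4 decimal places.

segment 1 (0° to 151.7°, cycloidal, h = 6) is passed completely: s = 0.0000 + (6) = 6.0000
θ = 166.1° falls in segment 2 (151.7° to 248°, uniform, h = -6): β = 166.1 − 151.7 = 14.4°, B = 96.3°; Δs = -6·14.4/96.3 = -0.8972; s = 6.0000 − 0.8972 = 5.1028
θ = 221° falls in segment 2 (151.7° to 248°, uniform, h = -6): β = 221 − 151.7 = 69.3°, B = 96.3°; Δs = -6·69.3/96.3 = -4.3178; s = 6.0000 − 4.3178 = 1.6822

θ=166.1°: 5.1028
θ=221°: 1.6822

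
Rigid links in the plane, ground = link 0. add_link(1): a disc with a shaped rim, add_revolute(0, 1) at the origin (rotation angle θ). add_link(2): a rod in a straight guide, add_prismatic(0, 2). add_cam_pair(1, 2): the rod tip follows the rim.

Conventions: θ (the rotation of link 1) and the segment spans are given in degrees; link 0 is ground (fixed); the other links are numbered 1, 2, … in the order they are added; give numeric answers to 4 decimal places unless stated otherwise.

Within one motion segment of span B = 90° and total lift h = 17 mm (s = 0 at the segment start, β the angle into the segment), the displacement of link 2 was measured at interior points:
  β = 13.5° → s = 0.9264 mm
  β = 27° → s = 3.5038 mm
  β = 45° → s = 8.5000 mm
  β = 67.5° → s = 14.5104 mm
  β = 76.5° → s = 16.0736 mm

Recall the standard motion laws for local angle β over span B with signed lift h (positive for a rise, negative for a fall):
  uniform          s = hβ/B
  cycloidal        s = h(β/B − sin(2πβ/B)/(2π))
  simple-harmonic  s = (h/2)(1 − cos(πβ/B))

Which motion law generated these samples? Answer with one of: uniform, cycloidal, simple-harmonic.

candidates at β/B = r: uniform s = h·r (linear in β); cycloidal s = h·(r − sin(2πr)/(2π)); simple-harmonic s = (h/2)(1 − cos(πr))
β=13.5°: printed 0.9264 | uniform 2.5500, cycloidal 0.3611, simple-harmonic 0.9264
β=27°: printed 3.5038 | uniform 5.1000, cycloidal 2.5268, simple-harmonic 3.5038
β=45°: printed 8.5000 | uniform 8.5000, cycloidal 8.5000, simple-harmonic 8.5000
β=67.5°: printed 14.5104 | uniform 12.7500, cycloidal 15.4556, simple-harmonic 14.5104
β=76.5°: printed 16.0736 | uniform 14.4500, cycloidal 16.6389, simple-harmonic 16.0736
only one law matches every sample → simple-harmonic

simple-harmonic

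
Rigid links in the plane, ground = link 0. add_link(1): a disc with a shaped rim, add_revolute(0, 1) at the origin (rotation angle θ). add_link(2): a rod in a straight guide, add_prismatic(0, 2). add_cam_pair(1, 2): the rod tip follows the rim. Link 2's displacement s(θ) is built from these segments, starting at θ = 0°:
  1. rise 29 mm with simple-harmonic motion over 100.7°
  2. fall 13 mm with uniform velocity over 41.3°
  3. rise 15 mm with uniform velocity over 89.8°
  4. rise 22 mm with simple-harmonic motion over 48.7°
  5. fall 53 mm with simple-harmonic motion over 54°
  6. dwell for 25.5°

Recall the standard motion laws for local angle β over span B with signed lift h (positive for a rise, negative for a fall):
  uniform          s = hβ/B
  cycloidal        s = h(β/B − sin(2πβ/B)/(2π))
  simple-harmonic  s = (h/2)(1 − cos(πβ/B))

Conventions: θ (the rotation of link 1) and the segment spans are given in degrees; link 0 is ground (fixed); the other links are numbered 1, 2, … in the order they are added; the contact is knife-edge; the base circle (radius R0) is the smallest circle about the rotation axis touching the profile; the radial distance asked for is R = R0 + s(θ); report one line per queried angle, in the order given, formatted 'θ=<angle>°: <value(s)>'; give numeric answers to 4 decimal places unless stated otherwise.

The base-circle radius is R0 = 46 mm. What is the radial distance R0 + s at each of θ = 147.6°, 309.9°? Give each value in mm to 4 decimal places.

segment 1 (0° to 100.7°, simple-harmonic, h = 29) is passed completely: s = 0.0000 + (29) = 29.0000
segment 2 (100.7° to 142°, uniform, h = -13) is passed completely: s = 29.0000 + (-13) = 16.0000
θ = 147.6° falls in segment 3 (142° to 231.8°, uniform, h = 15): β = 147.6 − 142 = 5.6°, B = 89.8°; Δs = 15·5.6/89.8 = 0.9354; s = 16.0000 + 0.9354 = 16.9354
segment 3 (142° to 231.8°, uniform, h = 15) is passed completely: s = 16.0000 + (15) = 31.0000
segment 4 (231.8° to 280.5°, simple-harmonic, h = 22) is passed completely: s = 31.0000 + (22) = 53.0000
θ = 309.9° falls in segment 5 (280.5° to 334.5°, simple-harmonic, h = -53): β = 309.9 − 280.5 = 29.4°, B = 54°; Δs = -53/2·(1 − cos(π·0.5444)) = -30.1881; s = 53.0000 − 30.1881 = 22.8119
θ=147.6°: R = R0 + s = 46 + 16.9354 = 62.9354
θ=309.9°: R = R0 + s = 46 + 22.8119 = 68.8119

θ=147.6°: 62.9354
θ=309.9°: 68.8119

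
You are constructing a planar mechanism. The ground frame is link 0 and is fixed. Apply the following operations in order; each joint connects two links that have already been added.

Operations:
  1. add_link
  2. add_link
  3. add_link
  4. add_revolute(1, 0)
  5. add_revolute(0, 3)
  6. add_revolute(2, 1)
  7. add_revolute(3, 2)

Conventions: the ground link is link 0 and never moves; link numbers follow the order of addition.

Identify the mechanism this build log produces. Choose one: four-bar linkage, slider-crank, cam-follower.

links: 4 (incl. ground); joints: 4 revolute, 0 prismatic, 0 higher (cam) pair, forming one closed loop
4 links in a single 4R loop → four-bar linkage

four-bar linkage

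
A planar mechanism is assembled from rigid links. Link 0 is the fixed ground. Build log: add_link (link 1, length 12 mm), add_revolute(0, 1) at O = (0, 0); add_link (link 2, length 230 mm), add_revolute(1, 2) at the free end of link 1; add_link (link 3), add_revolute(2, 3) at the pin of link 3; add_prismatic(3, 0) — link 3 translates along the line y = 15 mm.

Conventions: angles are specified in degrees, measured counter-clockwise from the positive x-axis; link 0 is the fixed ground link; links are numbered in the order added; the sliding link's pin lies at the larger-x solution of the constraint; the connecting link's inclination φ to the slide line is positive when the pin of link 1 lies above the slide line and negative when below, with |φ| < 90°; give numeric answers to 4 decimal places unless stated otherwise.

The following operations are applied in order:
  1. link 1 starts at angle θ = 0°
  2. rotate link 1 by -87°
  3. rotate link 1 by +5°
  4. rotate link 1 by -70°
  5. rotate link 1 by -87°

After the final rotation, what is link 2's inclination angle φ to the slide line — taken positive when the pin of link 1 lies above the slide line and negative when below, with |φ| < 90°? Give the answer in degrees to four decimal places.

geometry: r = 12 mm, L = 230 mm, e = 15 mm; θ starts at 0°
rotate link 1 by -87°: θ ← 0° -87° = -87°
rotate link 1 by +5°: θ ← -87° +5° = -82°
rotate link 1 by -70°: θ ← -82° -70° = -152°
rotate link 1 by -87°: θ ← -152° -87° = -239°
h = r sin θ − e = 10.286008 − 15 = -4.713992
sin φ = h / L = -4.713992 / 230 = -0.02049562
φ = arcsin(-0.02049562) = -1.174395°

-1.1744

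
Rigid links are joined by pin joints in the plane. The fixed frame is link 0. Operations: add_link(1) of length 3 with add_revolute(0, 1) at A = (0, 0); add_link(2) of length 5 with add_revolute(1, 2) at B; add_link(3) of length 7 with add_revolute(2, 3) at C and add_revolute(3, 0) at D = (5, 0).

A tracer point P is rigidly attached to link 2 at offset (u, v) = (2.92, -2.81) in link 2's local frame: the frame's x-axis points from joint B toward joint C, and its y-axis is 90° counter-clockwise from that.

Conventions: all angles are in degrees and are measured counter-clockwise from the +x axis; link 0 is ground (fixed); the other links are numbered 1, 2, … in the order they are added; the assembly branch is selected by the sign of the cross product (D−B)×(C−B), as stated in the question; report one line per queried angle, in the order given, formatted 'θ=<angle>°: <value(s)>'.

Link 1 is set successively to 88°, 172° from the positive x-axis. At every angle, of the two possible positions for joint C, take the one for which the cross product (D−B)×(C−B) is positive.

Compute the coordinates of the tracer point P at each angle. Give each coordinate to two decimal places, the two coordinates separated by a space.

A=(0,0), D=(5.00,0)
θ=88°: B = A + 3.00·(cos88°, sin88°) = (0.1047, 2.9982)
θ=88°: |BD| = 5.7405
θ=88°: circle(B,5.00) ∩ circle(D,7.00): a=0.7798, h=4.9388
θ=88°:   candidates: C₊=(3.3492,6.8026) cross=28.351; C₋=(-1.8098,-1.6208) cross=-28.351
θ=88°:   branch + wants cross > 0 → take C=(3.3492,6.8026) (cross=28.351)
θ=88°: ex = (C−B)/|BC| = (0.6489,0.7609); ey = (-0.7609,0.6489)
θ=88°: P = B + 2.92·ex + -2.81·ey = (4.1375,3.3965)
θ=172°: B = A + 3.00·(cos172°, sin172°) = (-2.9708, 0.4175)
θ=172°: |BD| = 7.9817
θ=172°: circle(B,5.00) ∩ circle(D,7.00): a=2.4874, h=4.3374
θ=172°:   candidates: C₊=(-0.2599,4.6188) cross=34.620; C₋=(-0.7137,-4.0440) cross=-34.620
θ=172°:   branch + wants cross > 0 → take C=(-0.2599,4.6188) (cross=34.620)
θ=172°: ex = (C−B)/|BC| = (0.5422,0.8403); ey = (-0.8403,0.5422)
θ=172°: P = B + 2.92·ex + -2.81·ey = (0.9735,1.3475)

θ=88°: 4.14 3.40
θ=172°: 0.97 1.35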